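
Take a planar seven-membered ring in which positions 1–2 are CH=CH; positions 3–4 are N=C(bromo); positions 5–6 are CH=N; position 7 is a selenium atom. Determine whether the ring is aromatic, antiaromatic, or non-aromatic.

Every ring atom contributes a p orbital perpendicular to the ring (each doubly-bonded ring atom is sp² with one p-orbital electron; each =N– nitrogen is pyridine-type (lone pair in the sp² plane, one electron in the p orbital); the selenium donates one lone pair from its p orbital), so the π system is cyclic and fully conjugated.
Tallying contributions gives 3 × 2 = 6 from the double-bond units + 2 from the Se atom = 8.
A 4n π count (8, n = 2) in a planar conjugated ring means antiaromatic.

Antiaromatic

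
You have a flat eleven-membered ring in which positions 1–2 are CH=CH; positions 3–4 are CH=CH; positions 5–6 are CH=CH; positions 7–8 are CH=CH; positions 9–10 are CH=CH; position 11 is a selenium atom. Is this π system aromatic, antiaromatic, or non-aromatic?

Antiaromatic

Check conjugation: each doubly-bonded ring atom is sp² with one p-orbital electron; the selenium donates one lone pair from its p orbital — every position has a p orbital, so the cyclic π system is continuous.
Adding the contributions, 5 × 2 = 10 from the double-bond units + 2 from the Se atom = 12.
12 is a 4n count (n = 3), so the planar conjugated ring is antiaromatic.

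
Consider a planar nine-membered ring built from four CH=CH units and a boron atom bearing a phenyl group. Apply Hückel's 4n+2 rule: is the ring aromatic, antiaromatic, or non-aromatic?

Every ring atom contributes a p orbital perpendicular to the ring (every atom in a ring double bond is sp² and brings one electron to the p orbital; the boron has an empty p orbital), so the π system is cyclic and fully conjugated.
Tallying contributions gives 4 × 2 = 8 from the double-bond units + 0 from the B(phenyl) atom = 8.
A 4n π count (8, n = 2) in a planar conjugated ring means antiaromatic.

Antiaromatic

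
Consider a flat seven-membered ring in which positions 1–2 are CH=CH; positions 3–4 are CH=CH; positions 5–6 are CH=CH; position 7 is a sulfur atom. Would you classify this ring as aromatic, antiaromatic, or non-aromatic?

Antiaromatic

Check conjugation: every atom in a ring double bond is sp² and brings one electron to the p orbital; the sulfur donates one lone pair from its p orbital — every position has a p orbital, so the cyclic π system is continuous.
Adding the contributions, 3 × 2 = 6 from the double-bond units + 2 from the S atom = 8.
8 = 4(2); a planar, fully conjugated 4n system is antiaromatic.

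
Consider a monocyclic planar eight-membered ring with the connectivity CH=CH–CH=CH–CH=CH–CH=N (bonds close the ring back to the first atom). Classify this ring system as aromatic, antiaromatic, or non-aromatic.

Every ring atom contributes a p orbital perpendicular to the ring (each doubly-bonded ring atom is sp² with one p-orbital electron; each sp² =N– keeps its lone pair in-plane and puts one electron into the π system), so the π system is cyclic and fully conjugated.
Tallying contributions gives 4 × 2 = 8 from the 4 double-bond units.
8 = 4(2); a planar, fully conjugated 4n system is antiaromatic.

Antiaromatic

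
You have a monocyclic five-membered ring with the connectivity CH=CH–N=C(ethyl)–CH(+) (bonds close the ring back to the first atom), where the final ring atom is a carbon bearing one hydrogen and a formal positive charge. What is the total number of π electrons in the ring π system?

The p orbitals form a continuous loop: the double-bond atoms are sp², each contributing one p electron; the doubly-bonded nitrogens are pyridine-type — their lone pairs lie in the ring plane, leaving one electron in the p orbital; the carbocation has an empty p orbital. The ring is fully conjugated.
Tallying contributions gives 2 × 2 = 4 from the double-bond units + 0 from the CH(+) atom = 4.

4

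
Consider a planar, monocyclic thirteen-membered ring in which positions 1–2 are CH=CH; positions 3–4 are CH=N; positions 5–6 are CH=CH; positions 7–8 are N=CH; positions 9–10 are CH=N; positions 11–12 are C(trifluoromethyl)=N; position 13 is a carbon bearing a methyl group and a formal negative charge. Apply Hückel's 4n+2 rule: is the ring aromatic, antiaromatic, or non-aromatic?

Aromatic

Every ring atom contributes a p orbital perpendicular to the ring (every atom in a ring double bond is sp² and brings one electron to the p orbital; each sp² =N– keeps its lone pair in-plane and puts one electron into the π system; the carbanion's lone pair occupies the p orbital), so the π system is cyclic and fully conjugated.
Adding the contributions, 6 × 2 = 12 from the double-bond units + 2 from the C(methyl)(-) atom = 14.
Since 14 = 4·3 + 2, the ring meets the 4n+2 criterion.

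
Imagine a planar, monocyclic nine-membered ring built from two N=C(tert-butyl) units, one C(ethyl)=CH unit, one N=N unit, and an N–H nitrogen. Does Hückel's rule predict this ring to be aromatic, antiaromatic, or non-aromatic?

Check conjugation: each doubly-bonded ring atom is sp² with one p-orbital electron; each sp² =N– keeps its lone pair in-plane and puts one electron into the π system; the pyrrole-type nitrogen donates its lone pair from the p orbital — every position has a p orbital, so the cyclic π system is continuous.
Counting π electrons: 4 × 2 = 8 from the double-bond units + 2 from the NH atom = 10.
Since 10 = 4·2 + 2, the ring meets the 4n+2 criterion.

Aromatic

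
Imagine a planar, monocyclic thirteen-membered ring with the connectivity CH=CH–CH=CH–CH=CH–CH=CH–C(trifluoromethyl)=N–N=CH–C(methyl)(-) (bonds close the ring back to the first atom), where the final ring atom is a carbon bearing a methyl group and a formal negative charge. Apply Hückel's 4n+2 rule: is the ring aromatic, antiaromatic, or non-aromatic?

Every ring atom contributes a p orbital perpendicular to the ring (each doubly-bonded ring atom is sp² with one p-orbital electron; each sp² =N– keeps its lone pair in-plane and puts one electron into the π system; the carbanion's lone pair occupies the p orbital), so the π system is cyclic and fully conjugated.
π-electron count: 6 × 2 = 12 from the double-bond units + 2 from the C(methyl)(-) atom = 14.
With 14 π electrons (n = 3), the Hückel 4n+2 condition holds.

Aromatic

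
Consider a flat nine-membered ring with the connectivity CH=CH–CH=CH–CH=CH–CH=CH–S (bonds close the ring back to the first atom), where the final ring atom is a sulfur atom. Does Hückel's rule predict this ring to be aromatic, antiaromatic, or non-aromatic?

Check conjugation: each doubly-bonded ring atom is sp² with one p-orbital electron; the sulfur donates one lone pair from its p orbital — every position has a p orbital, so the cyclic π system is continuous.
Adding the contributions, 4 × 2 = 8 from the double-bond units + 2 from the S atom = 10.
That gives a 4n+2 count (10, n = 2).

Aromatic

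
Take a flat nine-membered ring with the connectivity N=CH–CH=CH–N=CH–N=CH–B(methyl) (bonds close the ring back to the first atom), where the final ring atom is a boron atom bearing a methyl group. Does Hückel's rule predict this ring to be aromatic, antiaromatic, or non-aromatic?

Antiaromatic

All ring atoms are sp² and supply a p orbital to the ring (each doubly-bonded ring atom is sp² with one p-orbital electron; the doubly-bonded nitrogens are pyridine-type — their lone pairs lie in the ring plane, leaving one electron in the p orbital; the boron has an empty p orbital); the conjugation is uninterrupted.
Adding the contributions, 4 × 2 = 8 from the double-bond units + 0 from the B(methyl) atom = 8.
8 is a 4n count (n = 2), so the planar conjugated ring is antiaromatic.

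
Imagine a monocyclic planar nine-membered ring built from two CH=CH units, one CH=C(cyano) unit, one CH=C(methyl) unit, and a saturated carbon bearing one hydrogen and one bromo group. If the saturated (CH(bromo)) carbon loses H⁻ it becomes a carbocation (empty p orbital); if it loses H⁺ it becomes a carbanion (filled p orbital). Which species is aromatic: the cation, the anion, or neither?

The anion

Both ions have a continuous loop of p orbitals — each ring atom is sp².
Cation: 4 × 2 + 0 = 8 π electrons → 4(2), antiaromatic.
Anion: 4 × 2 + 2 = 10 π electrons → 4(2)+2, aromatic.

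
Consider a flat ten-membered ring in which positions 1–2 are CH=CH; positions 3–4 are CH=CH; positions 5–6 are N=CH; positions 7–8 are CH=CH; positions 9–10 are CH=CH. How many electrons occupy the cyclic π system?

10

Check conjugation: the double-bond atoms are sp², each contributing one p electron; each =N– nitrogen is pyridine-type (lone pair in the sp² plane, one electron in the p orbital) — every position has a p orbital, so the cyclic π system is continuous.
Counting π electrons: 5 × 2 = 10 from the 5 double-bond units.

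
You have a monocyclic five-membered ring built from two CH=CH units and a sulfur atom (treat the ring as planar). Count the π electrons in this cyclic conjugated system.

6

Check conjugation: each doubly-bonded ring atom is sp² with one p-orbital electron; the sulfur donates one lone pair from its p orbital — every position has a p orbital, so the cyclic π system is continuous.
Counting π electrons: 2 × 2 = 4 from the double-bond units + 2 from the S atom = 6.
(This ring is thiophene.)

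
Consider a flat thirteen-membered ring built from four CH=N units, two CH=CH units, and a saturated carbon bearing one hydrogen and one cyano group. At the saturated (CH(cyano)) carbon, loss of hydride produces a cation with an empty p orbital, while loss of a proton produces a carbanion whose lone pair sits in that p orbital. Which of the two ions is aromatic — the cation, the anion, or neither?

In both ions every ring atom is sp² and contributes a p orbital, so both rings are fully conjugated.
Cation: 6 × 2 + 0 = 12 π electrons → 4(3), antiaromatic.
Anion: 6 × 2 + 2 = 14 π electrons → 4(3)+2, aromatic.

The anion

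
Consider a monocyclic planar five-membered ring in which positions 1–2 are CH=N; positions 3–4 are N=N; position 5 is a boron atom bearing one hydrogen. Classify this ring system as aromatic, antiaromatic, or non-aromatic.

Antiaromatic

The p orbitals form a continuous loop: the double-bond atoms are sp², each contributing one p electron; each sp² =N– keeps its lone pair in-plane and puts one electron into the π system; the boron has an empty p orbital. The ring is fully conjugated.
Adding the contributions, 2 × 2 = 4 from the double-bond units + 0 from the BH atom = 4.
4 = 4(1); a planar, fully conjugated 4n system is antiaromatic.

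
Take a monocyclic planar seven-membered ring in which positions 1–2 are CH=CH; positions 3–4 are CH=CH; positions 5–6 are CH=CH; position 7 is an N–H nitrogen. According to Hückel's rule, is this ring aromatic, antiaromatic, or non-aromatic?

Check conjugation: the double-bond atoms are sp², each contributing one p electron; the pyrrole-type nitrogen donates its lone pair from the p orbital — every position has a p orbital, so the cyclic π system is continuous.
π-electron count: 3 × 2 = 6 from the double-bond units + 2 from the NH atom = 8.
A 4n π count (8, n = 2) in a planar conjugated ring means antiaromatic.

Antiaromatic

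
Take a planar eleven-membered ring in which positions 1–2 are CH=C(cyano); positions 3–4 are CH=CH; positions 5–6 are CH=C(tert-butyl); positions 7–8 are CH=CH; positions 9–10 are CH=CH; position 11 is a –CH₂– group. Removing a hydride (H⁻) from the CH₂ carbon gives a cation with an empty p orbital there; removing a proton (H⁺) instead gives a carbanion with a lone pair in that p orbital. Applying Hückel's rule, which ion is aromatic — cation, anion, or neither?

In both ions every ring atom is sp² and contributes a p orbital, so both rings are fully conjugated.
Cation: 5 × 2 + 0 = 10 π electrons → 4(2)+2, aromatic.
Anion: 5 × 2 + 2 = 12 π electrons → 4(3), antiaromatic.

The cation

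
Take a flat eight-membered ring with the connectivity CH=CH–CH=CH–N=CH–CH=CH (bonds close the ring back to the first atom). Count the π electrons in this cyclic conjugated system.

8

Check conjugation: each doubly-bonded ring atom is sp² with one p-orbital electron; each sp² =N– keeps its lone pair in-plane and puts one electron into the π system — every position has a p orbital, so the cyclic π system is continuous.
π-electron count: 4 × 2 = 8 from the 4 double-bond units.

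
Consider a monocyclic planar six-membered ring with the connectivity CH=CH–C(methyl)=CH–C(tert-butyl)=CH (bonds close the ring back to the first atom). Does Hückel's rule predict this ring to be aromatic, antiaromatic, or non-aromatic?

Aromatic

Check conjugation: the double-bond atoms are sp², each contributing one p electron — every position has a p orbital, so the cyclic π system is continuous.
Adding the contributions, 3 × 2 = 6 from the 3 double-bond units.
That gives a 4n+2 count (6, n = 1).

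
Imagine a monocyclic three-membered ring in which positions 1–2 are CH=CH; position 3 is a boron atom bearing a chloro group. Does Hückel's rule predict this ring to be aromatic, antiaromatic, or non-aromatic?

All ring atoms are sp² and supply a p orbital to the ring (the double-bond atoms are sp², each contributing one p electron; the boron has an empty p orbital); the conjugation is uninterrupted.
π-electron count: 1 × 2 = 2 from the double-bond unit + 0 from the B(chloro) atom = 2.
Since 2 = 4·0 + 2, the ring meets the 4n+2 criterion.

Aromatic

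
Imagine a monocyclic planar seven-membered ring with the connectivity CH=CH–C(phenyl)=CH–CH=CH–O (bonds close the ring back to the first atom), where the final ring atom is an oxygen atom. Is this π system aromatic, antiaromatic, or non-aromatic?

Antiaromatic

All ring atoms are sp² and supply a p orbital to the ring (the double-bond atoms are sp², each contributing one p electron; the oxygen donates one lone pair from its p orbital); the conjugation is uninterrupted.
π-electron count: 3 × 2 = 6 from the double-bond units + 2 from the O atom = 8.
With 8 = 4·2 π electrons, Hückel's rule classifies the planar ring as antiaromatic.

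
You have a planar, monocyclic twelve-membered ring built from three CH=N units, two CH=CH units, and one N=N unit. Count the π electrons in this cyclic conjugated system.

12

Every ring atom contributes a p orbital perpendicular to the ring (the double-bond atoms are sp², each contributing one p electron; each sp² =N– keeps its lone pair in-plane and puts one electron into the π system), so the π system is cyclic and fully conjugated.
π-electron count: 6 × 2 = 12 from the 6 double-bond units.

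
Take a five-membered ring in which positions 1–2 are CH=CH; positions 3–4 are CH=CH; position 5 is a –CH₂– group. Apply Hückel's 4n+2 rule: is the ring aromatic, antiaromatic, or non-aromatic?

Non-aromatic

At the CH2 position, the tetrahedral CH₂ carbon is sp³ and has no p orbital in the ring π system; the ring's p-orbital overlap is broken there.
Without a continuous loop of overlapping p orbitals the Hückel electron count never comes into play.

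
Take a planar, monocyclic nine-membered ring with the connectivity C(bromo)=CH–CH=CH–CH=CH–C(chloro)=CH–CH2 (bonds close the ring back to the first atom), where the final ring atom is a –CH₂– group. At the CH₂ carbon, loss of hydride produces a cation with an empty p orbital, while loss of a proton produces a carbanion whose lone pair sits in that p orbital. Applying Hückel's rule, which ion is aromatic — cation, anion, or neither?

In either ion the ring is fully conjugated: every atom, including the new sp² carbon, supplies a p orbital.
Cation: 4 × 2 + 0 = 8 π electrons → 4(2), antiaromatic.
Anion: 4 × 2 + 2 = 10 π electrons → 4(2)+2, aromatic.

The anion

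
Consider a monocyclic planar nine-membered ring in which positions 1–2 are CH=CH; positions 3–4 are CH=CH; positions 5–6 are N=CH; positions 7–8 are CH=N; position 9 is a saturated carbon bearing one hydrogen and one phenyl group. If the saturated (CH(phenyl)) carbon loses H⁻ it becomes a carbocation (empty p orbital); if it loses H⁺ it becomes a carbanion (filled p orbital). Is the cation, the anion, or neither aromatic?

In both ions every ring atom is sp² and contributes a p orbital, so both rings are fully conjugated.
Cation: 4 × 2 + 0 = 8 π electrons → 4(2), antiaromatic.
Anion: 4 × 2 + 2 = 10 π electrons → 4(2)+2, aromatic.

The anion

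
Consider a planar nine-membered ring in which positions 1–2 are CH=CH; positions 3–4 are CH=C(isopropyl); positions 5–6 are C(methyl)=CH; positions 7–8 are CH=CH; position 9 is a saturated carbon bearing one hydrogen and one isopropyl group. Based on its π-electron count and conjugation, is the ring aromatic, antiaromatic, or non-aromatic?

Because that saturated carbon is sp³ and has no p orbital in the ring π system at the CH(isopropyl) position, the π system cannot extend all the way around the ring.
Broken conjugation rules out both aromaticity and antiaromaticity.

Non-aromatic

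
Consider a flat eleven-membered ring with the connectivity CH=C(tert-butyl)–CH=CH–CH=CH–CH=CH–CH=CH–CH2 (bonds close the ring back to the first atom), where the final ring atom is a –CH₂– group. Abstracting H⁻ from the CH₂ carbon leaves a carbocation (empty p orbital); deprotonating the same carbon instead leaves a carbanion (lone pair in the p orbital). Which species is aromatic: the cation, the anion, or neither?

The cation

In either ion the ring is fully conjugated: every atom, including the new sp² carbon, supplies a p orbital.
Cation: 5 × 2 + 0 = 10 π electrons → 4(2)+2, aromatic.
Anion: 5 × 2 + 2 = 12 π electrons → 4(3), antiaromatic.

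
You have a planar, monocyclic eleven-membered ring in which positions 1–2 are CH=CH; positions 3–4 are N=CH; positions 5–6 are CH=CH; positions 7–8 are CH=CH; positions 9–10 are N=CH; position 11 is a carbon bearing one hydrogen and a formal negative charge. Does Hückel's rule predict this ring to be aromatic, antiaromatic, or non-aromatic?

Antiaromatic

All ring atoms are sp² and supply a p orbital to the ring (the double-bond atoms are sp², each contributing one p electron; each =N– nitrogen is pyridine-type (lone pair in the sp² plane, one electron in the p orbital); the carbanion's lone pair occupies the p orbital); the conjugation is uninterrupted.
π-electron count: 5 × 2 = 10 from the double-bond units + 2 from the CH(-) atom = 12.
12 is a 4n count (n = 3), so the planar conjugated ring is antiaromatic.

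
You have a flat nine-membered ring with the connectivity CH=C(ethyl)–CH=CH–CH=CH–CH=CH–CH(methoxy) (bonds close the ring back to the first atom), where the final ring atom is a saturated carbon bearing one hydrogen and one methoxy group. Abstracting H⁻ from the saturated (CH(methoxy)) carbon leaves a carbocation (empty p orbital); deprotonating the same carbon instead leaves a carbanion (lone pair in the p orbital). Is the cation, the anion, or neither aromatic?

The anion

Both ions have a continuous loop of p orbitals — each ring atom is sp².
Cation: 4 × 2 + 0 = 8 π electrons → 4(2), antiaromatic.
Anion: 4 × 2 + 2 = 10 π electrons → 4(2)+2, aromatic.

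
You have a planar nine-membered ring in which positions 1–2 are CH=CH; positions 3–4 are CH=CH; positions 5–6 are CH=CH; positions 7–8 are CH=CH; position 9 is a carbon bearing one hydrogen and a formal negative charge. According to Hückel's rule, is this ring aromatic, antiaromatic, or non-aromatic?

Every ring atom contributes a p orbital perpendicular to the ring (the double-bond atoms are sp², each contributing one p electron; the carbanion's lone pair occupies the p orbital), so the π system is cyclic and fully conjugated.
Adding the contributions, 4 × 2 = 8 from the double-bond units + 2 from the CH(-) atom = 10.
10 = 4(2) + 2, which satisfies Hückel's 4n+2 rule.

Aromatic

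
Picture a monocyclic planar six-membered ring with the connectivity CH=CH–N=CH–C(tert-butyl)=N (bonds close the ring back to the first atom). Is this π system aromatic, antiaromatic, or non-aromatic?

All ring atoms are sp² and supply a p orbital to the ring (the double-bond atoms are sp², each contributing one p electron; the doubly-bonded nitrogens are pyridine-type — their lone pairs lie in the ring plane, leaving one electron in the p orbital); the conjugation is uninterrupted.
Adding the contributions, 3 × 2 = 6 from the 3 double-bond units.
Since 6 = 4·1 + 2, the ring meets the 4n+2 criterion.

Aromatic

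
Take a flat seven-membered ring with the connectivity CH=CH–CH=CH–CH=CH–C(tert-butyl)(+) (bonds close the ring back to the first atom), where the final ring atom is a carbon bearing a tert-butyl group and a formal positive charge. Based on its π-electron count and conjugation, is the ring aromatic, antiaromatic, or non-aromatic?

Check conjugation: each doubly-bonded ring atom is sp² with one p-orbital electron; the carbocation has an empty p orbital — every position has a p orbital, so the cyclic π system is continuous.
Tallying contributions gives 3 × 2 = 6 from the double-bond units + 0 from the C(tert-butyl)(+) atom = 6.
With 6 π electrons (n = 1), the Hückel 4n+2 condition holds.

Aromatic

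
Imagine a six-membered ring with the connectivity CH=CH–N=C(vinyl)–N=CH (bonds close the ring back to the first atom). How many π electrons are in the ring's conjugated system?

All ring atoms are sp² and supply a p orbital to the ring (each doubly-bonded ring atom is sp² with one p-orbital electron; each sp² =N– keeps its lone pair in-plane and puts one electron into the π system); the conjugation is uninterrupted.
π-electron count: 3 × 2 = 6 from the 3 double-bond units.

6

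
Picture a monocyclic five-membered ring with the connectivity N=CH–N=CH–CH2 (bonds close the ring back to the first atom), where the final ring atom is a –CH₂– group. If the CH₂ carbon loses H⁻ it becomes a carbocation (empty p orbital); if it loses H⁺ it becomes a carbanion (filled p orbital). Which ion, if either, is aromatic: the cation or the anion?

In either ion the ring is fully conjugated: every atom, including the new sp² carbon, supplies a p orbital.
Cation: 2 × 2 + 0 = 4 π electrons → 4(1), antiaromatic.
Anion: 2 × 2 + 2 = 6 π electrons → 4(1)+2, aromatic.

The anion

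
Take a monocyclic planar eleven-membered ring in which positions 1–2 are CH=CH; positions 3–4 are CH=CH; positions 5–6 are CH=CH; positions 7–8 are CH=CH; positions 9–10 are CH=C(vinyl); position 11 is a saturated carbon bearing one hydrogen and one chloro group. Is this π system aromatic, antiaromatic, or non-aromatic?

Because that saturated carbon is sp³ and has no p orbital in the ring π system at the CH(chloro) position, the π system cannot extend all the way around the ring.
Without a continuous loop of overlapping p orbitals the Hückel electron count never comes into play.

Non-aromatic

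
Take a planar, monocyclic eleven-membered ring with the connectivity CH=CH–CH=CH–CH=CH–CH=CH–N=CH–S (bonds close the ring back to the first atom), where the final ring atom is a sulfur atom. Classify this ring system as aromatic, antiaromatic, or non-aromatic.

All ring atoms are sp² and supply a p orbital to the ring (the double-bond atoms are sp², each contributing one p electron; each sp² =N– keeps its lone pair in-plane and puts one electron into the π system; the sulfur donates one lone pair from its p orbital); the conjugation is uninterrupted.
π-electron count: 5 × 2 = 10 from the double-bond units + 2 from the S atom = 12.
With 12 = 4·3 π electrons, Hückel's rule classifies the planar ring as antiaromatic.

Antiaromatic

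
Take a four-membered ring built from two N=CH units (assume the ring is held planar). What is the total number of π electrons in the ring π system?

Check conjugation: the double-bond atoms are sp², each contributing one p electron; each sp² =N– keeps its lone pair in-plane and puts one electron into the π system — every position has a p orbital, so the cyclic π system is continuous.
Adding the contributions, 2 × 2 = 4 from the 2 double-bond units.

4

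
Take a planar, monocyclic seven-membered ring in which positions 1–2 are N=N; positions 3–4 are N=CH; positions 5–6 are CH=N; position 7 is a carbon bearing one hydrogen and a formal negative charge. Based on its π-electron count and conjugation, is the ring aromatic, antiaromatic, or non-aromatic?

Check conjugation: every atom in a ring double bond is sp² and brings one electron to the p orbital; each =N– nitrogen is pyridine-type (lone pair in the sp² plane, one electron in the p orbital); the carbanion's lone pair occupies the p orbital — every position has a p orbital, so the cyclic π system is continuous.
Counting π electrons: 3 × 2 = 6 from the double-bond units + 2 from the CH(-) atom = 8.
8 is a 4n count (n = 2), so the planar conjugated ring is antiaromatic.

Antiaromatic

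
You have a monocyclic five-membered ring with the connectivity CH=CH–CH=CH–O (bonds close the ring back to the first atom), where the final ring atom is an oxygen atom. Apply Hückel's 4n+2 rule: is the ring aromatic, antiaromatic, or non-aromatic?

Aromatic

All ring atoms are sp² and supply a p orbital to the ring (every atom in a ring double bond is sp² and brings one electron to the p orbital; the oxygen donates one lone pair from its p orbital); the conjugation is uninterrupted.
Tallying contributions gives 2 × 2 = 4 from the double-bond units + 2 from the O atom = 6.
That gives a 4n+2 count (6, n = 1).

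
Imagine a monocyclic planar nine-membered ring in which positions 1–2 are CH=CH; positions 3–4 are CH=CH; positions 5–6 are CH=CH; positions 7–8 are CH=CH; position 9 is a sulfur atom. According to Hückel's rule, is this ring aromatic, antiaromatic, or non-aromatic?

Aromatic

Check conjugation: the double-bond atoms are sp², each contributing one p electron; the sulfur donates one lone pair from its p orbital — every position has a p orbital, so the cyclic π system is continuous.
Tallying contributions gives 4 × 2 = 8 from the double-bond units + 2 from the S atom = 10.
10 = 4(2) + 2, which satisfies Hückel's 4n+2 rule.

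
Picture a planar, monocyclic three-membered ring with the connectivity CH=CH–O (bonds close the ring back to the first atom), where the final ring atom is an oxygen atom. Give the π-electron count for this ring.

4

Every ring atom contributes a p orbital perpendicular to the ring (each doubly-bonded ring atom is sp² with one p-orbital electron; the oxygen donates one lone pair from its p orbital), so the π system is cyclic and fully conjugated.
Adding the contributions, 1 × 2 = 2 from the double-bond unit + 2 from the O atom = 4.
This is oxirene.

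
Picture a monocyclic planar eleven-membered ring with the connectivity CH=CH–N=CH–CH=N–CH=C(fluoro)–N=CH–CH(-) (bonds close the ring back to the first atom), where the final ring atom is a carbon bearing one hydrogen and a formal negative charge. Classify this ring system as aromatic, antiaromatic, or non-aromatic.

Antiaromatic

The p orbitals form a continuous loop: every atom in a ring double bond is sp² and brings one electron to the p orbital; each sp² =N– keeps its lone pair in-plane and puts one electron into the π system; the carbanion's lone pair occupies the p orbital. The ring is fully conjugated.
π-electron count: 5 × 2 = 10 from the double-bond units + 2 from the CH(-) atom = 12.
12 = 4(3); a planar, fully conjugated 4n system is antiaromatic.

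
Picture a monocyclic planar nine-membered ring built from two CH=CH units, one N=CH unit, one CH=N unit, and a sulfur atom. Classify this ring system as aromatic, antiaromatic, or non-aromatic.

Aromatic

Check conjugation: the double-bond atoms are sp², each contributing one p electron; each =N– nitrogen is pyridine-type (lone pair in the sp² plane, one electron in the p orbital); the sulfur donates one lone pair from its p orbital — every position has a p orbital, so the cyclic π system is continuous.
Counting π electrons: 4 × 2 = 8 from the double-bond units + 2 from the S atom = 10.
With 10 π electrons (n = 2), the Hückel 4n+2 condition holds.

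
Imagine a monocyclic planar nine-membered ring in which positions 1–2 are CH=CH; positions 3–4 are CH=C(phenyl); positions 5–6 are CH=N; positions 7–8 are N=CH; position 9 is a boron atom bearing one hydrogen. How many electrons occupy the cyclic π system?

8

Every ring atom contributes a p orbital perpendicular to the ring (each doubly-bonded ring atom is sp² with one p-orbital electron; each =N– nitrogen is pyridine-type (lone pair in the sp² plane, one electron in the p orbital); the boron has an empty p orbital), so the π system is cyclic and fully conjugated.
Tallying contributions gives 4 × 2 = 8 from the double-bond units + 0 from the BH atom = 8.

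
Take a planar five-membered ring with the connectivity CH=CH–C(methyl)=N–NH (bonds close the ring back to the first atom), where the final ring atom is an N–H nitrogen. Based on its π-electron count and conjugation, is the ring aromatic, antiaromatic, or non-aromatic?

The p orbitals form a continuous loop: every atom in a ring double bond is sp² and brings one electron to the p orbital; each sp² =N– keeps its lone pair in-plane and puts one electron into the π system; the pyrrole-type nitrogen donates its lone pair from the p orbital. The ring is fully conjugated.
Tallying contributions gives 2 × 2 = 4 from the double-bond units + 2 from the NH atom = 6.
With 6 π electrons (n = 1), the Hückel 4n+2 condition holds.

Aromatic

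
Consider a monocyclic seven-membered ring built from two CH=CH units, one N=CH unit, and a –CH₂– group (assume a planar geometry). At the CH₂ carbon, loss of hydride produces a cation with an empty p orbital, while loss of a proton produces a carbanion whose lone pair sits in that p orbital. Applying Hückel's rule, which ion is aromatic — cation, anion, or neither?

The cation

In both ions every ring atom is sp² and contributes a p orbital, so both rings are fully conjugated.
Cation: 3 × 2 + 0 = 6 π electrons → 4(1)+2, aromatic.
Anion: 3 × 2 + 2 = 8 π electrons → 4(2), antiaromatic.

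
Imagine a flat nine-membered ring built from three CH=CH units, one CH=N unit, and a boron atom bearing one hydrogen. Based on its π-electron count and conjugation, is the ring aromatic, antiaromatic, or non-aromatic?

Antiaromatic

The p orbitals form a continuous loop: every atom in a ring double bond is sp² and brings one electron to the p orbital; each =N– nitrogen is pyridine-type (lone pair in the sp² plane, one electron in the p orbital); the boron has an empty p orbital. The ring is fully conjugated.
Tallying contributions gives 4 × 2 = 8 from the double-bond units + 0 from the BH atom = 8.
A 4n π count (8, n = 2) in a planar conjugated ring means antiaromatic.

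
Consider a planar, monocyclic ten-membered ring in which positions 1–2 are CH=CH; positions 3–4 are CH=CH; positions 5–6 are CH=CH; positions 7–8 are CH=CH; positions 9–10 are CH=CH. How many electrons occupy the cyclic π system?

10

Check conjugation: every atom in a ring double bond is sp² and brings one electron to the p orbital — every position has a p orbital, so the cyclic π system is continuous.
Counting π electrons: 5 × 2 = 10 from the 5 double-bond units.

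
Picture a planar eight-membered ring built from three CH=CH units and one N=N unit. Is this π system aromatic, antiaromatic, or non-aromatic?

Check conjugation: the double-bond atoms are sp², each contributing one p electron; each =N– nitrogen is pyridine-type (lone pair in the sp² plane, one electron in the p orbital) — every position has a p orbital, so the cyclic π system is continuous.
Tallying contributions gives 4 × 2 = 8 from the 4 double-bond units.
8 is a 4n count (n = 2), so the planar conjugated ring is antiaromatic.

Antiaromatic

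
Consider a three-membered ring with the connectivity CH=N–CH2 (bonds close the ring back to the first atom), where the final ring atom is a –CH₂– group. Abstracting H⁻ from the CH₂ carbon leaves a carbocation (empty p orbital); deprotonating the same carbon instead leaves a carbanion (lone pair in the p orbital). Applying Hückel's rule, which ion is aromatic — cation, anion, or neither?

The cation

In either ion the ring is fully conjugated: every atom, including the new sp² carbon, supplies a p orbital.
Cation: 1 × 2 + 0 = 2 π electrons → 4(0)+2, aromatic.
Anion: 1 × 2 + 2 = 4 π electrons → 4(1), antiaromatic.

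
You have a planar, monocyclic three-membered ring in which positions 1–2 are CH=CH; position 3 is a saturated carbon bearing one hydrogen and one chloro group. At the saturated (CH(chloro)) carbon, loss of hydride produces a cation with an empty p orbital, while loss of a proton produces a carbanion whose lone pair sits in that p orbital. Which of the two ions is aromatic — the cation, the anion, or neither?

Both ions have a continuous loop of p orbitals — each ring atom is sp².
Cation: 1 × 2 + 0 = 2 π electrons → 4(0)+2, aromatic.
Anion: 1 × 2 + 2 = 4 π electrons → 4(1), antiaromatic.

The cation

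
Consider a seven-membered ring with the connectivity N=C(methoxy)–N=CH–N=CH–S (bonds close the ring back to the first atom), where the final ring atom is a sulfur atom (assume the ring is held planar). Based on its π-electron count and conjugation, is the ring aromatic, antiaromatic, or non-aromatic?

All ring atoms are sp² and supply a p orbital to the ring (each doubly-bonded ring atom is sp² with one p-orbital electron; the doubly-bonded nitrogens are pyridine-type — their lone pairs lie in the ring plane, leaving one electron in the p orbital; the sulfur donates one lone pair from its p orbital); the conjugation is uninterrupted.
Adding the contributions, 3 × 2 = 6 from the double-bond units + 2 from the S atom = 8.
8 = 4(2); a planar, fully conjugated 4n system is antiaromatic.

Antiaromatic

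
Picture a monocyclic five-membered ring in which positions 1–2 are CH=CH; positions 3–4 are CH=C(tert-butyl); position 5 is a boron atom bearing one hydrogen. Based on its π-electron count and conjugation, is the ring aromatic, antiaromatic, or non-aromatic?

Antiaromatic

Every ring atom contributes a p orbital perpendicular to the ring (every atom in a ring double bond is sp² and brings one electron to the p orbital; the boron has an empty p orbital), so the π system is cyclic and fully conjugated.
π-electron count: 2 × 2 = 4 from the double-bond units + 0 from the BH atom = 4.
4 = 4(1); a planar, fully conjugated 4n system is antiaromatic.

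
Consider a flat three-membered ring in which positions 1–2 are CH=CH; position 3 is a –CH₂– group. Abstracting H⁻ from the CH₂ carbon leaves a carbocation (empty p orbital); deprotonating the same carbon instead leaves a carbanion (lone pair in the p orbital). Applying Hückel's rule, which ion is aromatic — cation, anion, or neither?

The cation

In both ions every ring atom is sp² and contributes a p orbital, so both rings are fully conjugated.
Cation: 1 × 2 + 0 = 2 π electrons → 4(0)+2, aromatic.
Anion: 1 × 2 + 2 = 4 π electrons → 4(1), antiaromatic.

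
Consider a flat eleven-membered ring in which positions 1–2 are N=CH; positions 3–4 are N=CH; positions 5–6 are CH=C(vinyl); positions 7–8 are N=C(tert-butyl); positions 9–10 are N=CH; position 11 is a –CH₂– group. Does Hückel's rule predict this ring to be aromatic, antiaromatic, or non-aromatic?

Non-aromatic

The CH2 carbon is saturated: the tetrahedral CH₂ carbon is sp³ and has no p orbital in the ring π system. Conjugation is not continuous around the ring.
A ring that is not fully conjugated cannot be aromatic or antiaromatic regardless of its π-electron count.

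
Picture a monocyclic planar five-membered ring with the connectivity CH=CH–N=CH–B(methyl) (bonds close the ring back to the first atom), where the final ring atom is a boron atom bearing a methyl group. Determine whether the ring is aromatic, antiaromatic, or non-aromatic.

Antiaromatic

All ring atoms are sp² and supply a p orbital to the ring (the double-bond atoms are sp², each contributing one p electron; each =N– nitrogen is pyridine-type (lone pair in the sp² plane, one electron in the p orbital); the boron has an empty p orbital); the conjugation is uninterrupted.
Tallying contributions gives 2 × 2 = 4 from the double-bond units + 0 from the B(methyl) atom = 4.
4 is a 4n count (n = 1), so the planar conjugated ring is antiaromatic.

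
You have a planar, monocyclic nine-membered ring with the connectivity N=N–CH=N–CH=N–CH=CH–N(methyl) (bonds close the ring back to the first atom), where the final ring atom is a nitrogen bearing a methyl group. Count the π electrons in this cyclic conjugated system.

10

Every ring atom contributes a p orbital perpendicular to the ring (the double-bond atoms are sp², each contributing one p electron; each =N– nitrogen is pyridine-type (lone pair in the sp² plane, one electron in the p orbital); the pyrrole-type nitrogen donates its lone pair from the p orbital), so the π system is cyclic and fully conjugated.
Tallying contributions gives 4 × 2 = 8 from the double-bond units + 2 from the N(methyl) atom = 10.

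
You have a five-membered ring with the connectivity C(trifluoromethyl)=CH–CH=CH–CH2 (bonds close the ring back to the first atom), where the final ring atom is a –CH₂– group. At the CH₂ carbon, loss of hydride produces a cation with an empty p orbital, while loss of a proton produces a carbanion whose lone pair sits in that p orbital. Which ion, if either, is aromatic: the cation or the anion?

The anion

Both ions have a continuous loop of p orbitals — each ring atom is sp².
Cation: 2 × 2 + 0 = 4 π electrons → 4(1), antiaromatic.
Anion: 2 × 2 + 2 = 6 π electrons → 4(1)+2, aromatic.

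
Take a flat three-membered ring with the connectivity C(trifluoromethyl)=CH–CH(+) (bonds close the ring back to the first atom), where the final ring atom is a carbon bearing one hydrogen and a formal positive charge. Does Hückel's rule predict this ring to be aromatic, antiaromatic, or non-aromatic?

Aromatic

All ring atoms are sp² and supply a p orbital to the ring (every atom in a ring double bond is sp² and brings one electron to the p orbital; the carbocation has an empty p orbital); the conjugation is uninterrupted.
Tallying contributions gives 1 × 2 = 2 from the double-bond unit + 0 from the CH(+) atom = 2.
2 = 4(0) + 2, which satisfies Hückel's 4n+2 rule.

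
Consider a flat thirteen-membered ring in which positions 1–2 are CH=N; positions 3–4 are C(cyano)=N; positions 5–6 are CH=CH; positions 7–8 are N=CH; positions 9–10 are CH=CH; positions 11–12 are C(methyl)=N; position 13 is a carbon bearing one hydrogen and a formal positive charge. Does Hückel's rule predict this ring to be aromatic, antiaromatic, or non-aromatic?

Antiaromatic

Every ring atom contributes a p orbital perpendicular to the ring (every atom in a ring double bond is sp² and brings one electron to the p orbital; the doubly-bonded nitrogens are pyridine-type — their lone pairs lie in the ring plane, leaving one electron in the p orbital; the carbocation has an empty p orbital), so the π system is cyclic and fully conjugated.
Tallying contributions gives 6 × 2 = 12 from the double-bond units + 0 from the CH(+) atom = 12.
12 = 4(3); a planar, fully conjugated 4n system is antiaromatic.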